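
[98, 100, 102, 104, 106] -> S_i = 98 + 2*i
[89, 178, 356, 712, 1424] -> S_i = 89*2^i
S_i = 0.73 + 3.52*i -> [0.73, 4.25, 7.77, 11.29, 14.81]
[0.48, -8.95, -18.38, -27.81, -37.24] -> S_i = 0.48 + -9.43*i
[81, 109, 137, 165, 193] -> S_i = 81 + 28*i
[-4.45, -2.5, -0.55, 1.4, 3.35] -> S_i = -4.45 + 1.95*i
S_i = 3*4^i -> [3, 12, 48, 192, 768]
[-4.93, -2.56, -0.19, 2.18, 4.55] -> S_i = -4.93 + 2.37*i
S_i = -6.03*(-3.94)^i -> [-6.03, 23.76, -93.61, 368.81, -1453.12]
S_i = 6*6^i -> [6, 36, 216, 1296, 7776]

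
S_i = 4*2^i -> [4, 8, 16, 32, 64]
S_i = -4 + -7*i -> [-4, -11, -18, -25, -32]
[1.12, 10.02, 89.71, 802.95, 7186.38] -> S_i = 1.12*8.95^i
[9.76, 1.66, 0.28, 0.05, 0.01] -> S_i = 9.76*0.17^i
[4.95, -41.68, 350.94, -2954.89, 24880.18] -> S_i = 4.95*(-8.42)^i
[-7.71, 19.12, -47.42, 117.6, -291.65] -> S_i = -7.71*(-2.48)^i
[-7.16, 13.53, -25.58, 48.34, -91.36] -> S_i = -7.16*(-1.89)^i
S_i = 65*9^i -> [65, 585, 5265, 47385, 426465]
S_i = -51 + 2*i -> [-51, -49, -47, -45, -43]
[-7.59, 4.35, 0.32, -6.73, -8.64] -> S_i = Random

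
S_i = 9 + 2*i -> [9, 11, 13, 15, 17]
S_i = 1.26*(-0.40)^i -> [1.26, -0.5, 0.2, -0.08, 0.03]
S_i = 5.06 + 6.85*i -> [5.06, 11.91, 18.76, 25.61, 32.46]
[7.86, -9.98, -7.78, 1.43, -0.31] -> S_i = Random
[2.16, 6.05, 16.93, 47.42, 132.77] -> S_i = 2.16*2.80^i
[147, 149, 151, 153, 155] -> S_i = 147 + 2*i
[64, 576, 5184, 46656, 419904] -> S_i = 64*9^i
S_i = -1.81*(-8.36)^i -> [-1.81, 15.13, -126.5, 1057.54, -8841.05]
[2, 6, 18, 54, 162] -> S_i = 2*3^i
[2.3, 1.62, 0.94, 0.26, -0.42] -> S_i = 2.30 + -0.68*i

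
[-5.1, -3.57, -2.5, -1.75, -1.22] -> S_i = -5.10*0.70^i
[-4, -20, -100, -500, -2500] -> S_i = -4*5^i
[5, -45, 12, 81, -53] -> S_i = Random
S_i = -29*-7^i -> [-29, 203, -1421, 9947, -69629]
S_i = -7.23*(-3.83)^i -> [-7.23, 27.69, -106.06, 406.2, -1555.73]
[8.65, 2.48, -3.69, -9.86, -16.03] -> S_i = 8.65 + -6.17*i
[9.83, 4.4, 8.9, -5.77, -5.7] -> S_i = Random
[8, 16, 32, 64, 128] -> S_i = 8*2^i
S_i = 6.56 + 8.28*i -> [6.56, 14.84, 23.12, 31.4, 39.68]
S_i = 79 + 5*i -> [79, 84, 89, 94, 99]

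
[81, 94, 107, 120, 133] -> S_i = 81 + 13*i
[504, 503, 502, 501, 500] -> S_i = 504 + -1*i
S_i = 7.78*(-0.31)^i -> [7.78, -2.41, 0.75, -0.23, 0.07]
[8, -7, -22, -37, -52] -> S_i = 8 + -15*i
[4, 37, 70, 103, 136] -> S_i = 4 + 33*i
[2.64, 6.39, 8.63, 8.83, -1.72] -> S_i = Random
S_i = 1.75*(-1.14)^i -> [1.75, -2.0, 2.27, -2.59, 2.96]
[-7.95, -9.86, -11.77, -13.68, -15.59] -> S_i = -7.95 + -1.91*i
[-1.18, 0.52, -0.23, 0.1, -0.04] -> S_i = -1.18*(-0.44)^i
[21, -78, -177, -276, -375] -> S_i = 21 + -99*i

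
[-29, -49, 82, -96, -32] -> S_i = Random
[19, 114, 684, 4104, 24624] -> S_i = 19*6^i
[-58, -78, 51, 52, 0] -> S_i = Random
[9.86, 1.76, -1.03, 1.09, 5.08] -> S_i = Random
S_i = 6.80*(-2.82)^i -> [6.8, -19.18, 54.08, -152.5, 430.04]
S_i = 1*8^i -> [1, 8, 64, 512, 4096]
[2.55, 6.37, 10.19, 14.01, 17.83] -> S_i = 2.55 + 3.82*i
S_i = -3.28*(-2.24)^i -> [-3.28, 7.35, -16.46, 36.87, -82.58]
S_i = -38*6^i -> [-38, -228, -1368, -8208, -49248]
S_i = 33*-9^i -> [33, -297, 2673, -24057, 216513]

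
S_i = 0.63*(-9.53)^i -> [0.63, -6.0, 57.22, -545.28, 5196.51]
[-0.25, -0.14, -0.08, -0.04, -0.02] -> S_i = -0.25*0.55^i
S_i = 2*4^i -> [2, 8, 32, 128, 512]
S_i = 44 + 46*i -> [44, 90, 136, 182, 228]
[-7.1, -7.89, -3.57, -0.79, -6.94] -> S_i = Random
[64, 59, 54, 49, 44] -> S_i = 64 + -5*i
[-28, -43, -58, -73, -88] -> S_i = -28 + -15*i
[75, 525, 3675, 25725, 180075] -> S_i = 75*7^i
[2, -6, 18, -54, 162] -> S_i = 2*-3^i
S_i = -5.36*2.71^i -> [-5.36, -14.53, -39.36, -106.68, -289.1]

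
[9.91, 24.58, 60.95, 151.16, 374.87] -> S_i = 9.91*2.48^i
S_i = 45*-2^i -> [45, -90, 180, -360, 720]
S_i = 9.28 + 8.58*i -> [9.28, 17.86, 26.44, 35.02, 43.6]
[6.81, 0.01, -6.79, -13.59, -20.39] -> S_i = 6.81 + -6.80*i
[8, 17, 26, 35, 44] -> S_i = 8 + 9*i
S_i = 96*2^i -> [96, 192, 384, 768, 1536]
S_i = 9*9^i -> [9, 81, 729, 6561, 59049]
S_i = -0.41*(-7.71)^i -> [-0.41, 3.16, -24.37, 187.91, -1448.78]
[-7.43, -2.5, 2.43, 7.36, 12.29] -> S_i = -7.43 + 4.93*i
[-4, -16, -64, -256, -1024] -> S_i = -4*4^i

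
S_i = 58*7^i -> [58, 406, 2842, 19894, 139258]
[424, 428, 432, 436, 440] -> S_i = 424 + 4*i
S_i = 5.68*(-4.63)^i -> [5.68, -26.3, 121.76, -563.76, 2610.19]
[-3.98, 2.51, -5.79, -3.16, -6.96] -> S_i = Random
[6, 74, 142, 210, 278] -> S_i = 6 + 68*i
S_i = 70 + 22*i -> [70, 92, 114, 136, 158]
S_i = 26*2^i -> [26, 52, 104, 208, 416]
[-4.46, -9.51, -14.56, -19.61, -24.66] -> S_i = -4.46 + -5.05*i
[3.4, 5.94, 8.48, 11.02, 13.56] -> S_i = 3.40 + 2.54*i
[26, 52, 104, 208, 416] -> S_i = 26*2^i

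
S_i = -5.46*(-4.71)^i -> [-5.46, 25.72, -121.13, 570.5, -2687.05]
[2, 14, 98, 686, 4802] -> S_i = 2*7^i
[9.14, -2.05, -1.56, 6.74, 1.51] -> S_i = Random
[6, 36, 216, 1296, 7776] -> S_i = 6*6^i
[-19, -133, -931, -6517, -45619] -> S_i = -19*7^i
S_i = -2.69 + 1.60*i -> [-2.69, -1.09, 0.51, 2.11, 3.71]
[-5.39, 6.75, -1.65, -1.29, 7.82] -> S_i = Random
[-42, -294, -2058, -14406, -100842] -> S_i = -42*7^i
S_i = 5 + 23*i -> [5, 28, 51, 74, 97]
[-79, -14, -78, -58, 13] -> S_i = Random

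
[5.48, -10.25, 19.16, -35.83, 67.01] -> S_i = 5.48*(-1.87)^i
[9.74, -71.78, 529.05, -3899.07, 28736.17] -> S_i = 9.74*(-7.37)^i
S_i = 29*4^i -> [29, 116, 464, 1856, 7424]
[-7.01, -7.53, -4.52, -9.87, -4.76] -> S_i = Random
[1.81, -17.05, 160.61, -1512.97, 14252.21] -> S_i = 1.81*(-9.42)^i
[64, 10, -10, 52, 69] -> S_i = Random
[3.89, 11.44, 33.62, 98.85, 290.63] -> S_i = 3.89*2.94^i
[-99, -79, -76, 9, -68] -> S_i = Random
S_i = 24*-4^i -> [24, -96, 384, -1536, 6144]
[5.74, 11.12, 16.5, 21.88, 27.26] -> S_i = 5.74 + 5.38*i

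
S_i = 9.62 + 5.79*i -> [9.62, 15.41, 21.2, 26.99, 32.78]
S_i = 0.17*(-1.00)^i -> [0.17, -0.17, 0.17, -0.17, 0.17]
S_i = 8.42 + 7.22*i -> [8.42, 15.64, 22.86, 30.08, 37.3]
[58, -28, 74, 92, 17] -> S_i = Random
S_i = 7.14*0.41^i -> [7.14, 2.93, 1.2, 0.49, 0.2]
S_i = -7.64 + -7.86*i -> [-7.64, -15.5, -23.36, -31.22, -39.08]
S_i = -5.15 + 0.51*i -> [-5.15, -4.64, -4.13, -3.62, -3.11]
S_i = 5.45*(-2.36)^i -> [5.45, -12.86, 30.35, -71.64, 169.06]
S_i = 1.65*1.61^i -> [1.65, 2.66, 4.28, 6.89, 11.09]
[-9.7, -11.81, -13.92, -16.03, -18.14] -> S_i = -9.70 + -2.11*i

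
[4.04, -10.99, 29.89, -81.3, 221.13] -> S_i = 4.04*(-2.72)^i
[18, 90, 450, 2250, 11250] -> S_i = 18*5^i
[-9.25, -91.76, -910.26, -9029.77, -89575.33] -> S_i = -9.25*9.92^i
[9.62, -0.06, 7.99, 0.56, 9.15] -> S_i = Random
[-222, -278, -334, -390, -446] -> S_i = -222 + -56*i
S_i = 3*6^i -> [3, 18, 108, 648, 3888]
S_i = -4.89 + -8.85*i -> [-4.89, -13.74, -22.59, -31.44, -40.29]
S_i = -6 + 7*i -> [-6, 1, 8, 15, 22]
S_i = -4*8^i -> [-4, -32, -256, -2048, -16384]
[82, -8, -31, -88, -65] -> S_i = Random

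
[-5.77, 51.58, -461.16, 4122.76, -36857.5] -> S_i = -5.77*(-8.94)^i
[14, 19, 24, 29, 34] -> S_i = 14 + 5*i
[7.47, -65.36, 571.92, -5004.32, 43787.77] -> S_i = 7.47*(-8.75)^i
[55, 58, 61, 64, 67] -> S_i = 55 + 3*i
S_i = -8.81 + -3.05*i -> [-8.81, -11.86, -14.91, -17.96, -21.01]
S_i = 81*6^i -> [81, 486, 2916, 17496, 104976]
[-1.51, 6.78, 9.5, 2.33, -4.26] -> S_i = Random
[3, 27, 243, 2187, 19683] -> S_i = 3*9^i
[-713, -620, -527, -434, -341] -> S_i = -713 + 93*i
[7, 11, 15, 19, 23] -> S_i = 7 + 4*i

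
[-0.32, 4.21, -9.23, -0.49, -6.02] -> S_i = Random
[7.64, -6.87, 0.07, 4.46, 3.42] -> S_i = Random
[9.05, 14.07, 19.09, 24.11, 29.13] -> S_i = 9.05 + 5.02*i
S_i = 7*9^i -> [7, 63, 567, 5103, 45927]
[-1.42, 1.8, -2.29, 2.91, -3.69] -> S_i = -1.42*(-1.27)^i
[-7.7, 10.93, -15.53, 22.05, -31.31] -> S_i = -7.70*(-1.42)^i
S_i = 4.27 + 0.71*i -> [4.27, 4.98, 5.69, 6.4, 7.11]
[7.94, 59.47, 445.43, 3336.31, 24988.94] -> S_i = 7.94*7.49^i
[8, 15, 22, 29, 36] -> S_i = 8 + 7*i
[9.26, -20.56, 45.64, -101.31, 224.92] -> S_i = 9.26*(-2.22)^i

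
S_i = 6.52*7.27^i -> [6.52, 47.4, 344.6, 2505.25, 18213.16]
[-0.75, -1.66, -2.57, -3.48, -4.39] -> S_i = -0.75 + -0.91*i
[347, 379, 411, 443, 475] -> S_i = 347 + 32*i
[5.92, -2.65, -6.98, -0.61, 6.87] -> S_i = Random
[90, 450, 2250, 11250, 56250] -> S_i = 90*5^i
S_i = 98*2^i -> [98, 196, 392, 784, 1568]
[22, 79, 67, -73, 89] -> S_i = Random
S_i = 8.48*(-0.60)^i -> [8.48, -5.09, 3.05, -1.83, 1.1]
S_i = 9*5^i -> [9, 45, 225, 1125, 5625]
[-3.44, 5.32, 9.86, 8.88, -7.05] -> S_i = Random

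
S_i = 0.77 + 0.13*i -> [0.77, 0.9, 1.03, 1.16, 1.29]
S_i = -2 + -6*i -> [-2, -8, -14, -20, -26]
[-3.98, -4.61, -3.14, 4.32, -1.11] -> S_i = Random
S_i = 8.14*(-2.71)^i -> [8.14, -22.06, 59.78, -162.01, 439.04]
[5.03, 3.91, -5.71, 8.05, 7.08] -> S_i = Random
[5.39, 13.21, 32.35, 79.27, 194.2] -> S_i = 5.39*2.45^i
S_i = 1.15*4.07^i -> [1.15, 4.68, 19.05, 77.53, 315.56]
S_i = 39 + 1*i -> [39, 40, 41, 42, 43]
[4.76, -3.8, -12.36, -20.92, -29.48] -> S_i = 4.76 + -8.56*i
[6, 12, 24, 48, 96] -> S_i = 6*2^i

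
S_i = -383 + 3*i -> [-383, -380, -377, -374, -371]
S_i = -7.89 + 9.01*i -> [-7.89, 1.12, 10.13, 19.14, 28.15]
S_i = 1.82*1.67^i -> [1.82, 3.04, 5.08, 8.48, 14.16]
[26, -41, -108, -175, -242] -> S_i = 26 + -67*i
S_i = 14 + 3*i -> [14, 17, 20, 23, 26]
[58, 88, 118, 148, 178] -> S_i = 58 + 30*i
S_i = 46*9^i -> [46, 414, 3726, 33534, 301806]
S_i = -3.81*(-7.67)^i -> [-3.81, 29.22, -224.14, 1719.14, -13185.8]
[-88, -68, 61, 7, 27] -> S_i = Random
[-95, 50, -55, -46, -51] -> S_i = Random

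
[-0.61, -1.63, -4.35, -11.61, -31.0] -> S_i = -0.61*2.67^i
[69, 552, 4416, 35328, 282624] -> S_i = 69*8^i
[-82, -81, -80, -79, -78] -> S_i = -82 + 1*i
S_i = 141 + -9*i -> [141, 132, 123, 114, 105]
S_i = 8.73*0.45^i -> [8.73, 3.93, 1.77, 0.8, 0.36]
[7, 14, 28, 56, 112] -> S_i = 7*2^i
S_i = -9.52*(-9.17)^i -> [-9.52, 87.3, -800.53, 7340.83, -67315.38]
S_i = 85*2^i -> [85, 170, 340, 680, 1360]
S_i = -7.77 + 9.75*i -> [-7.77, 1.98, 11.73, 21.48, 31.23]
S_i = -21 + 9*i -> [-21, -12, -3, 6, 15]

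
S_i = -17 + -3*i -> [-17, -20, -23, -26, -29]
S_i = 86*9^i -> [86, 774, 6966, 62694, 564246]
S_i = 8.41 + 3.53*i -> [8.41, 11.94, 15.47, 19.0, 22.53]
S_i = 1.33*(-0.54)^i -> [1.33, -0.72, 0.39, -0.21, 0.11]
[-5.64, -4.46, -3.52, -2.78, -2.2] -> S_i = -5.64*0.79^i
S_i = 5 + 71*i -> [5, 76, 147, 218, 289]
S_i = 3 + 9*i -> [3, 12, 21, 30, 39]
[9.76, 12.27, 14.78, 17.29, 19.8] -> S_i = 9.76 + 2.51*i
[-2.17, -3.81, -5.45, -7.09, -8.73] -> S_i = -2.17 + -1.64*i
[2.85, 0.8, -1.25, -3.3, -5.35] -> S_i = 2.85 + -2.05*i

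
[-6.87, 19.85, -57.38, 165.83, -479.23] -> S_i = -6.87*(-2.89)^i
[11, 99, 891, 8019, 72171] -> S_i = 11*9^i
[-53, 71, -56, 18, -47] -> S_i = Random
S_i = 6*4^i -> [6, 24, 96, 384, 1536]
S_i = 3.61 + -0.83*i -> [3.61, 2.78, 1.95, 1.12, 0.29]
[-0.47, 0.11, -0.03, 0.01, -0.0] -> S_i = -0.47*(-0.24)^i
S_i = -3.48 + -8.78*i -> [-3.48, -12.26, -21.04, -29.82, -38.6]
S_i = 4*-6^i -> [4, -24, 144, -864, 5184]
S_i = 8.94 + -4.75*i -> [8.94, 4.19, -0.56, -5.31, -10.06]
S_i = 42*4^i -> [42, 168, 672, 2688, 10752]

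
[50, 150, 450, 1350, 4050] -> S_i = 50*3^i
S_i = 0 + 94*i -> [0, 94, 188, 282, 376]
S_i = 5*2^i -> [5, 10, 20, 40, 80]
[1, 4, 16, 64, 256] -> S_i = 1*4^i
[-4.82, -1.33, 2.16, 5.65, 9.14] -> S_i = -4.82 + 3.49*i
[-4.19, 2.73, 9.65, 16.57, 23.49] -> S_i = -4.19 + 6.92*i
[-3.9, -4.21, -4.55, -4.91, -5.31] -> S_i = -3.90*1.08^i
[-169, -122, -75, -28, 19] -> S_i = -169 + 47*i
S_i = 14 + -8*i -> [14, 6, -2, -10, -18]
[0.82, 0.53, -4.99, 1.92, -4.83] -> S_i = Random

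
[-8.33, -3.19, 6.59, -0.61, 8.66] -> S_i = Random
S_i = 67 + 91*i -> [67, 158, 249, 340, 431]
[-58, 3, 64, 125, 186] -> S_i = -58 + 61*i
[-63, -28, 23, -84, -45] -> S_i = Random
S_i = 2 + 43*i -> [2, 45, 88, 131, 174]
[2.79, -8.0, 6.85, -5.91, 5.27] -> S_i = Random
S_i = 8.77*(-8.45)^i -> [8.77, -74.11, 626.2, -5291.39, 44712.24]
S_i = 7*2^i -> [7, 14, 28, 56, 112]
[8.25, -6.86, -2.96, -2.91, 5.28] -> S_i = Random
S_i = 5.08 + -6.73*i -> [5.08, -1.65, -8.38, -15.11, -21.84]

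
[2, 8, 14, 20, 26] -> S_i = 2 + 6*i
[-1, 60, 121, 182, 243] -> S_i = -1 + 61*i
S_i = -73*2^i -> [-73, -146, -292, -584, -1168]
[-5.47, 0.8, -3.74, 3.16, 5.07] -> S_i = Random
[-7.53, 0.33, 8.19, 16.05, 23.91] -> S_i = -7.53 + 7.86*i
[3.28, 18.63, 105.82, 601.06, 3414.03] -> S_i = 3.28*5.68^i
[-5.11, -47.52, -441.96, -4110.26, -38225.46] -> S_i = -5.11*9.30^i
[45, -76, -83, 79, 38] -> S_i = Random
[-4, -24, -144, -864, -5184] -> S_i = -4*6^i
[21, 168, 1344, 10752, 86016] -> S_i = 21*8^i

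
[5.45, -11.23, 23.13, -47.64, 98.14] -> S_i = 5.45*(-2.06)^i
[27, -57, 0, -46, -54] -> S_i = Random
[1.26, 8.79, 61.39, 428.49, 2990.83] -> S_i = 1.26*6.98^i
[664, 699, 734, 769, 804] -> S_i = 664 + 35*i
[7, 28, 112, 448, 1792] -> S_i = 7*4^i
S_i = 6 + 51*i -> [6, 57, 108, 159, 210]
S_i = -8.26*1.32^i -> [-8.26, -10.9, -14.39, -19.0, -25.08]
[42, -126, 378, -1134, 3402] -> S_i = 42*-3^i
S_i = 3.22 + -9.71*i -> [3.22, -6.49, -16.2, -25.91, -35.62]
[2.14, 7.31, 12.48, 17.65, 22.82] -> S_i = 2.14 + 5.17*i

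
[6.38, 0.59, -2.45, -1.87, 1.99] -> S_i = Random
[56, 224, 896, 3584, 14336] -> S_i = 56*4^i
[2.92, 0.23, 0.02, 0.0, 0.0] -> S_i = 2.92*0.08^i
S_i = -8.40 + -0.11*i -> [-8.4, -8.51, -8.62, -8.73, -8.84]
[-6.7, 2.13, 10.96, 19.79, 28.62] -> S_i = -6.70 + 8.83*i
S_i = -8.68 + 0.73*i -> [-8.68, -7.95, -7.22, -6.49, -5.76]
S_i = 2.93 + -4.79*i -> [2.93, -1.86, -6.65, -11.44, -16.23]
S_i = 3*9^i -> [3, 27, 243, 2187, 19683]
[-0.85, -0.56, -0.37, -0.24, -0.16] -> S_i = -0.85*0.66^i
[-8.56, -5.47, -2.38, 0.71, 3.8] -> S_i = -8.56 + 3.09*i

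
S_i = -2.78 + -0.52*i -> [-2.78, -3.3, -3.82, -4.34, -4.86]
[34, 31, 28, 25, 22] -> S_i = 34 + -3*i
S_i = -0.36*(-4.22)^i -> [-0.36, 1.52, -6.41, 27.05, -114.17]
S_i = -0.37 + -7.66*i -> [-0.37, -8.03, -15.69, -23.35, -31.01]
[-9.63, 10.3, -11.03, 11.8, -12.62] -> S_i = -9.63*(-1.07)^i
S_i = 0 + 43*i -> [0, 43, 86, 129, 172]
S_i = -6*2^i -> [-6, -12, -24, -48, -96]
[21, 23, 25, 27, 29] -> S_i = 21 + 2*i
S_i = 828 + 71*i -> [828, 899, 970, 1041, 1112]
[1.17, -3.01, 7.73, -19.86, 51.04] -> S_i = 1.17*(-2.57)^i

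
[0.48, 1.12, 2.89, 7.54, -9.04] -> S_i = Random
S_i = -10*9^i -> [-10, -90, -810, -7290, -65610]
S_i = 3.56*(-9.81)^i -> [3.56, -34.92, 342.6, -3360.91, 32970.54]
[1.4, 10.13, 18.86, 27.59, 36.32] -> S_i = 1.40 + 8.73*i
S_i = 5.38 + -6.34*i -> [5.38, -0.96, -7.3, -13.64, -19.98]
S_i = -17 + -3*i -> [-17, -20, -23, -26, -29]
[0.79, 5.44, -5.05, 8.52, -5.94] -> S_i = Random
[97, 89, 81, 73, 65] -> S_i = 97 + -8*i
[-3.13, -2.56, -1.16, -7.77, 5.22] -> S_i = Random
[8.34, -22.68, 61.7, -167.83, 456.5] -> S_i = 8.34*(-2.72)^i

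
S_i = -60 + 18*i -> [-60, -42, -24, -6, 12]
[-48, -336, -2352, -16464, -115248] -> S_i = -48*7^i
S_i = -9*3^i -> [-9, -27, -81, -243, -729]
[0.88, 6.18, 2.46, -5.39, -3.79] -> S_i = Random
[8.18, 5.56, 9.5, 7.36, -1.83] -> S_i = Random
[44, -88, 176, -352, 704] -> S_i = 44*-2^i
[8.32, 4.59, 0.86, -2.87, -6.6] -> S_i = 8.32 + -3.73*i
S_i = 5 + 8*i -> [5, 13, 21, 29, 37]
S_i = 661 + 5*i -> [661, 666, 671, 676, 681]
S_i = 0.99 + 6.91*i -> [0.99, 7.9, 14.81, 21.72, 28.63]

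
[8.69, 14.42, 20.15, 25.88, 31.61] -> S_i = 8.69 + 5.73*i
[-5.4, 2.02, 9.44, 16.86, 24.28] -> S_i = -5.40 + 7.42*i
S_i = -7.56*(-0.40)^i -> [-7.56, 3.02, -1.21, 0.48, -0.19]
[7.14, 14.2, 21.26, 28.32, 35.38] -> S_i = 7.14 + 7.06*i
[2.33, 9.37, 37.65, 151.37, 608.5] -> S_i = 2.33*4.02^i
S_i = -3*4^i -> [-3, -12, -48, -192, -768]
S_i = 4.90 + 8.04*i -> [4.9, 12.94, 20.98, 29.02, 37.06]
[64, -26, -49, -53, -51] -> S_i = Random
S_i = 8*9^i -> [8, 72, 648, 5832, 52488]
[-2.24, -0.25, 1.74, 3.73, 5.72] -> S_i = -2.24 + 1.99*i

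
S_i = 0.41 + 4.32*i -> [0.41, 4.73, 9.05, 13.37, 17.69]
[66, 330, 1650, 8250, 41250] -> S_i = 66*5^i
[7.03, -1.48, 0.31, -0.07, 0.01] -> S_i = 7.03*(-0.21)^i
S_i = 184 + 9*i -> [184, 193, 202, 211, 220]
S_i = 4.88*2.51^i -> [4.88, 12.25, 30.74, 77.17, 193.69]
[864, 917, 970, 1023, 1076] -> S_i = 864 + 53*i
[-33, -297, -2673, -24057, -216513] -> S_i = -33*9^i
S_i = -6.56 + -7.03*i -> [-6.56, -13.59, -20.62, -27.65, -34.68]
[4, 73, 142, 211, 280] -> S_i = 4 + 69*i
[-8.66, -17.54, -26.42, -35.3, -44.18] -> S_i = -8.66 + -8.88*i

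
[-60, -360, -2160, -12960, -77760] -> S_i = -60*6^i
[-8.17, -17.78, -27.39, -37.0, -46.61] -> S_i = -8.17 + -9.61*i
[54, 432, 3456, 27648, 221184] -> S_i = 54*8^i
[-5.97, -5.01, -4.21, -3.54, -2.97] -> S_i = -5.97*0.84^i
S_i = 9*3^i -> [9, 27, 81, 243, 729]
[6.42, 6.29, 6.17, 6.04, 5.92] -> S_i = 6.42*0.98^i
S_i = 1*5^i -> [1, 5, 25, 125, 625]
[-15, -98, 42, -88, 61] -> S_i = Random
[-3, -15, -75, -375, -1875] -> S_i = -3*5^i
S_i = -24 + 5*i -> [-24, -19, -14, -9, -4]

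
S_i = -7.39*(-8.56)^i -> [-7.39, 63.26, -541.49, 4635.17, -39677.06]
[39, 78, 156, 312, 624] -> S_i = 39*2^i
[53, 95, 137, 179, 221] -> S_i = 53 + 42*i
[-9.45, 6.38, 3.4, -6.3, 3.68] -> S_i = Random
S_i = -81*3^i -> [-81, -243, -729, -2187, -6561]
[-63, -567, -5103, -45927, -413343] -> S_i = -63*9^i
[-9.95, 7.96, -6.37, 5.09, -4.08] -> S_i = -9.95*(-0.80)^i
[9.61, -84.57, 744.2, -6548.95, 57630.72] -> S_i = 9.61*(-8.80)^i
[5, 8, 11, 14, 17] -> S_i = 5 + 3*i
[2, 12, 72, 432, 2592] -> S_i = 2*6^i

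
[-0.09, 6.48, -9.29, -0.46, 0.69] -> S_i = Random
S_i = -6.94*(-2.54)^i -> [-6.94, 17.63, -44.77, 113.73, -288.86]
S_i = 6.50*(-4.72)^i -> [6.5, -30.68, 144.81, -683.5, 3226.13]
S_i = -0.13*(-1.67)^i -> [-0.13, 0.22, -0.36, 0.61, -1.01]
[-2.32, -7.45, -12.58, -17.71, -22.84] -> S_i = -2.32 + -5.13*i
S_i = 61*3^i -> [61, 183, 549, 1647, 4941]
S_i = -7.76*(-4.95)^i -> [-7.76, 38.41, -190.14, 941.19, -4658.89]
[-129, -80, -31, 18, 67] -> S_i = -129 + 49*i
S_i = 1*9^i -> [1, 9, 81, 729, 6561]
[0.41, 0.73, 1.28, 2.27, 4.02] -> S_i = 0.41*1.77^i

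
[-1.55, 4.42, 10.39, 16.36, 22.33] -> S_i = -1.55 + 5.97*i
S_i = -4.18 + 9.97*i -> [-4.18, 5.79, 15.76, 25.73, 35.7]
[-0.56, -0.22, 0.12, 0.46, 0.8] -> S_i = -0.56 + 0.34*i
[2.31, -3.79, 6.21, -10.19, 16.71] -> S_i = 2.31*(-1.64)^i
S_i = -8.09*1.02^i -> [-8.09, -8.25, -8.42, -8.59, -8.76]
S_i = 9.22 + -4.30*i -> [9.22, 4.92, 0.62, -3.68, -7.98]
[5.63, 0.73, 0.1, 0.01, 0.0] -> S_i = 5.63*0.13^i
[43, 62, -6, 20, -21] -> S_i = Random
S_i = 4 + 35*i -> [4, 39, 74, 109, 144]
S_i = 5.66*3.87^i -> [5.66, 21.9, 84.77, 328.06, 1269.58]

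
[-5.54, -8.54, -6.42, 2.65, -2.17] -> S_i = Random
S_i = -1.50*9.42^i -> [-1.5, -14.13, -133.1, -1253.85, -11811.22]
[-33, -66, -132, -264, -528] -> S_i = -33*2^i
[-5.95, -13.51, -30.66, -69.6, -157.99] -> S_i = -5.95*2.27^i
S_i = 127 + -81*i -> [127, 46, -35, -116, -197]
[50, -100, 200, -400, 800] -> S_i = 50*-2^i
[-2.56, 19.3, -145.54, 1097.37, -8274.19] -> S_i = -2.56*(-7.54)^i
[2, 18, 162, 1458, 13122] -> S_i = 2*9^i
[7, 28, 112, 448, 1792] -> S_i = 7*4^i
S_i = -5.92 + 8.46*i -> [-5.92, 2.54, 11.0, 19.46, 27.92]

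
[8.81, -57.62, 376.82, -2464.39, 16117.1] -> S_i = 8.81*(-6.54)^i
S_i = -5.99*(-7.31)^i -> [-5.99, 43.79, -320.08, 2339.8, -17103.95]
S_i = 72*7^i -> [72, 504, 3528, 24696, 172872]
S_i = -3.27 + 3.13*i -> [-3.27, -0.14, 2.99, 6.12, 9.25]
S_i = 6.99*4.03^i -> [6.99, 28.17, 113.52, 457.5, 1843.73]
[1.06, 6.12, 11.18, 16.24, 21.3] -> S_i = 1.06 + 5.06*i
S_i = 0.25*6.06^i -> [0.25, 1.52, 9.18, 55.64, 337.16]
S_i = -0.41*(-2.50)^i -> [-0.41, 1.02, -2.56, 6.41, -16.02]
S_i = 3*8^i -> [3, 24, 192, 1536, 12288]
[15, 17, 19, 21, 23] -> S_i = 15 + 2*i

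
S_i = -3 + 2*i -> [-3, -1, 1, 3, 5]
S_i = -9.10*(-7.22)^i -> [-9.1, 65.7, -474.37, 3424.94, -24728.07]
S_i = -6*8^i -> [-6, -48, -384, -3072, -24576]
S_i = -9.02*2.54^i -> [-9.02, -22.91, -58.19, -147.81, -375.44]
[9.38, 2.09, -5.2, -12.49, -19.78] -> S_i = 9.38 + -7.29*i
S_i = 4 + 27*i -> [4, 31, 58, 85, 112]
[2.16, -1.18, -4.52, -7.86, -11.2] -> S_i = 2.16 + -3.34*i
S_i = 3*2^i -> [3, 6, 12, 24, 48]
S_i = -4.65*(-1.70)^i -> [-4.65, 7.9, -13.44, 22.85, -38.84]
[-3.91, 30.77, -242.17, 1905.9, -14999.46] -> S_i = -3.91*(-7.87)^i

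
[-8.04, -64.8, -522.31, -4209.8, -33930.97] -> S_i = -8.04*8.06^i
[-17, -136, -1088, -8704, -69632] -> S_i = -17*8^i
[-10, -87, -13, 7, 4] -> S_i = Random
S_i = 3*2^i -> [3, 6, 12, 24, 48]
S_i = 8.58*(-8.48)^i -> [8.58, -72.76, 616.99, -5232.09, 44368.09]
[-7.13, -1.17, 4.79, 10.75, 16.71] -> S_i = -7.13 + 5.96*i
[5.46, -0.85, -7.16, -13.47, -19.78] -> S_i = 5.46 + -6.31*i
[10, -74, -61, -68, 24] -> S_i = Random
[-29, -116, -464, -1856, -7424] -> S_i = -29*4^i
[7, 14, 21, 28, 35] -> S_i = 7 + 7*i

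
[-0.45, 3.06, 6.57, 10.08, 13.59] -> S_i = -0.45 + 3.51*i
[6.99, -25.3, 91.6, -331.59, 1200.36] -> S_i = 6.99*(-3.62)^i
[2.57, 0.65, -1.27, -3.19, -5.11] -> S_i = 2.57 + -1.92*i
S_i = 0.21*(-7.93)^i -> [0.21, -1.67, 13.21, -104.72, 830.45]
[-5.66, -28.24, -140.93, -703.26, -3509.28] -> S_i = -5.66*4.99^i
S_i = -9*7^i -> [-9, -63, -441, -3087, -21609]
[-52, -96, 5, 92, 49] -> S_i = Random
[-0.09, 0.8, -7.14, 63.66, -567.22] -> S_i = -0.09*(-8.91)^i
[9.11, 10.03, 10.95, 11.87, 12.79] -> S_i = 9.11 + 0.92*i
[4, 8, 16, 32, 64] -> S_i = 4*2^i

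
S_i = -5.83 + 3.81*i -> [-5.83, -2.02, 1.79, 5.6, 9.41]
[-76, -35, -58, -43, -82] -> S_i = Random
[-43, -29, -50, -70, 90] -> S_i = Random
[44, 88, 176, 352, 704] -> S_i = 44*2^i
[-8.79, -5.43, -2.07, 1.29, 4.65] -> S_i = -8.79 + 3.36*i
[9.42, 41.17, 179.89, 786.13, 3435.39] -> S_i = 9.42*4.37^i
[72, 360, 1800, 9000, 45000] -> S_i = 72*5^i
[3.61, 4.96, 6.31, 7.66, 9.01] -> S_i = 3.61 + 1.35*i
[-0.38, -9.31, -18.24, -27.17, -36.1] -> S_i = -0.38 + -8.93*i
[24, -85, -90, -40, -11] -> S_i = Random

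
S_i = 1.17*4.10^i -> [1.17, 4.8, 19.67, 80.64, 330.61]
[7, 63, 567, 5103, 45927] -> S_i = 7*9^i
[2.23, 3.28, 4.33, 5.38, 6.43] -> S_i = 2.23 + 1.05*i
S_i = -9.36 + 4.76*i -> [-9.36, -4.6, 0.16, 4.92, 9.68]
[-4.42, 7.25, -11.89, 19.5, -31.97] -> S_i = -4.42*(-1.64)^i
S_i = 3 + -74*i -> [3, -71, -145, -219, -293]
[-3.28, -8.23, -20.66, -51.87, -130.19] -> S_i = -3.28*2.51^i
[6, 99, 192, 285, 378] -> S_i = 6 + 93*i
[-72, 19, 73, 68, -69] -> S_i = Random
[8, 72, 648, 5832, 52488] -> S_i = 8*9^i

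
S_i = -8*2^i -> [-8, -16, -32, -64, -128]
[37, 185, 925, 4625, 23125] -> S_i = 37*5^i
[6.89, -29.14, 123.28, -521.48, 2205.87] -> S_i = 6.89*(-4.23)^i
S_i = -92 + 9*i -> [-92, -83, -74, -65, -56]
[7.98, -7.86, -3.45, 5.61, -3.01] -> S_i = Random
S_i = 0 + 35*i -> [0, 35, 70, 105, 140]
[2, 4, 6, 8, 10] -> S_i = 2 + 2*i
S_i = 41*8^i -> [41, 328, 2624, 20992, 167936]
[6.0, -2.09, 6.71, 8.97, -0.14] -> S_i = Random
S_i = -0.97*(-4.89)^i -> [-0.97, 4.74, -23.19, 113.42, -554.63]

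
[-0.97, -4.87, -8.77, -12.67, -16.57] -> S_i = -0.97 + -3.90*i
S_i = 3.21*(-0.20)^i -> [3.21, -0.64, 0.13, -0.03, 0.01]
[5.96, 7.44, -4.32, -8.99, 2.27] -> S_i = Random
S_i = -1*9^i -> [-1, -9, -81, -729, -6561]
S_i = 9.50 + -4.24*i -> [9.5, 5.26, 1.02, -3.22, -7.46]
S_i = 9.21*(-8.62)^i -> [9.21, -79.39, 684.34, -5899.04, 50849.73]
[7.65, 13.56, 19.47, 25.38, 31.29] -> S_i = 7.65 + 5.91*i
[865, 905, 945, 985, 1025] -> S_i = 865 + 40*i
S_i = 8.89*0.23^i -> [8.89, 2.04, 0.47, 0.11, 0.02]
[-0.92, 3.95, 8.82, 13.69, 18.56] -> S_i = -0.92 + 4.87*i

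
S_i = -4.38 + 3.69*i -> [-4.38, -0.69, 3.0, 6.69, 10.38]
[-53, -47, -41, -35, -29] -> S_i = -53 + 6*i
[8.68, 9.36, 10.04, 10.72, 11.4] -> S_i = 8.68 + 0.68*i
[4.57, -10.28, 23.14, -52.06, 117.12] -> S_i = 4.57*(-2.25)^i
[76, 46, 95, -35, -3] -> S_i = Random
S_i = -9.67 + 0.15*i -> [-9.67, -9.52, -9.37, -9.22, -9.07]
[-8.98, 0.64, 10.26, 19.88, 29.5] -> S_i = -8.98 + 9.62*i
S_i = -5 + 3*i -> [-5, -2, 1, 4, 7]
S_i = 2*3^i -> [2, 6, 18, 54, 162]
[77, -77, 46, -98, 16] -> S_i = Random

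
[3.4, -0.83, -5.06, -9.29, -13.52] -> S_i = 3.40 + -4.23*i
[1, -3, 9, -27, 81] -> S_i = 1*-3^i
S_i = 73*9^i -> [73, 657, 5913, 53217, 478953]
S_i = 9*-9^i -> [9, -81, 729, -6561, 59049]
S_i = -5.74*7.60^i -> [-5.74, -43.62, -331.54, -2519.72, -19149.89]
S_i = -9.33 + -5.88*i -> [-9.33, -15.21, -21.09, -26.97, -32.85]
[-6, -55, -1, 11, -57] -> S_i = Random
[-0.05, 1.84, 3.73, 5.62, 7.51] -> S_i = -0.05 + 1.89*i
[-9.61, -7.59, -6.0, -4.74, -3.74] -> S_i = -9.61*0.79^i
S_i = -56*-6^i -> [-56, 336, -2016, 12096, -72576]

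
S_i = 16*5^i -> [16, 80, 400, 2000, 10000]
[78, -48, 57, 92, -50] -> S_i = Random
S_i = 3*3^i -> [3, 9, 27, 81, 243]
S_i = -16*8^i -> [-16, -128, -1024, -8192, -65536]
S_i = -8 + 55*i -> [-8, 47, 102, 157, 212]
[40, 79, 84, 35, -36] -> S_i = Random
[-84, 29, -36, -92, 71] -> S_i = Random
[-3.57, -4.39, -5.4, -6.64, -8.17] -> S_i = -3.57*1.23^i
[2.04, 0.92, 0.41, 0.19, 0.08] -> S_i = 2.04*0.45^i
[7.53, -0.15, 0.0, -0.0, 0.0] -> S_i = 7.53*(-0.02)^i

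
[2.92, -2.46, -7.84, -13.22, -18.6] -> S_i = 2.92 + -5.38*i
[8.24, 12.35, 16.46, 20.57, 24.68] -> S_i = 8.24 + 4.11*i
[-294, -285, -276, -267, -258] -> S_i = -294 + 9*i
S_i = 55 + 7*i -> [55, 62, 69, 76, 83]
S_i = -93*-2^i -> [-93, 186, -372, 744, -1488]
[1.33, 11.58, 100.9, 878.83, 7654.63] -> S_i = 1.33*8.71^i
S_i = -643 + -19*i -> [-643, -662, -681, -700, -719]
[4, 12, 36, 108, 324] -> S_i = 4*3^i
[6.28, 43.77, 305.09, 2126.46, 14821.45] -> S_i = 6.28*6.97^i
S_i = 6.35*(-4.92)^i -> [6.35, -31.24, 153.71, -756.26, 3720.78]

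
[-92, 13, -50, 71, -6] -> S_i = Random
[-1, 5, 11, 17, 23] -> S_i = -1 + 6*i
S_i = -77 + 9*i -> [-77, -68, -59, -50, -41]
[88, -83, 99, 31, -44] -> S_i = Random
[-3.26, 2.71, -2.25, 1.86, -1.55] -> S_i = -3.26*(-0.83)^i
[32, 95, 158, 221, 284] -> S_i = 32 + 63*i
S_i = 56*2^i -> [56, 112, 224, 448, 896]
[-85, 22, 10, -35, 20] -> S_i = Random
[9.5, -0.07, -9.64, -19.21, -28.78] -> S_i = 9.50 + -9.57*i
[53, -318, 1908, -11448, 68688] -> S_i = 53*-6^i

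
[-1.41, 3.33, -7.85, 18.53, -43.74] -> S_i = -1.41*(-2.36)^i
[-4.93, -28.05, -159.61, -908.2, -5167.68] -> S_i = -4.93*5.69^i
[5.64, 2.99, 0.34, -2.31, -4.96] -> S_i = 5.64 + -2.65*i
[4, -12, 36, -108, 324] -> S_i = 4*-3^i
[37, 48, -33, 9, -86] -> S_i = Random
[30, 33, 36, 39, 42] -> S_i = 30 + 3*i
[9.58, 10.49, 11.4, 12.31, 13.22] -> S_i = 9.58 + 0.91*i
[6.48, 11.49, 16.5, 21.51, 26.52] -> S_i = 6.48 + 5.01*i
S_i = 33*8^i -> [33, 264, 2112, 16896, 135168]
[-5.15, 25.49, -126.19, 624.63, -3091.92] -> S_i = -5.15*(-4.95)^i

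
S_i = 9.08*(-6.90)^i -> [9.08, -62.65, 432.3, -2982.86, 20581.75]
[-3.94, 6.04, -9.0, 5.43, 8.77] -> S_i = Random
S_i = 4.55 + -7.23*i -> [4.55, -2.68, -9.91, -17.14, -24.37]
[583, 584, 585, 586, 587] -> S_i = 583 + 1*i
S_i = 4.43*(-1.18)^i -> [4.43, -5.23, 6.17, -7.28, 8.59]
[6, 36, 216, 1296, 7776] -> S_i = 6*6^i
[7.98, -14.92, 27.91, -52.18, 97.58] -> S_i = 7.98*(-1.87)^i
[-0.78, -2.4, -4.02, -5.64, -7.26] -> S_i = -0.78 + -1.62*i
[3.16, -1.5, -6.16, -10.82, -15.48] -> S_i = 3.16 + -4.66*i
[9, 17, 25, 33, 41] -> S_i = 9 + 8*i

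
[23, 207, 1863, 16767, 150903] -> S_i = 23*9^i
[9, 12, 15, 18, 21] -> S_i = 9 + 3*i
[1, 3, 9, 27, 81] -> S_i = 1*3^i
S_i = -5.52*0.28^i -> [-5.52, -1.55, -0.43, -0.12, -0.03]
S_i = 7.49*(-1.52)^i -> [7.49, -11.38, 17.3, -26.3, 39.98]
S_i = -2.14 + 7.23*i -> [-2.14, 5.09, 12.32, 19.55, 26.78]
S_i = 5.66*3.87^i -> [5.66, 21.9, 84.77, 328.06, 1269.58]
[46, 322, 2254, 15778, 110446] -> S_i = 46*7^i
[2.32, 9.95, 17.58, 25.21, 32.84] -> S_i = 2.32 + 7.63*i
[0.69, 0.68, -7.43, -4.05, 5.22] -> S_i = Random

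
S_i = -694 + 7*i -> [-694, -687, -680, -673, -666]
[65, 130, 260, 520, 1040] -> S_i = 65*2^i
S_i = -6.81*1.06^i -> [-6.81, -7.22, -7.65, -8.11, -8.6]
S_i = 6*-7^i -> [6, -42, 294, -2058, 14406]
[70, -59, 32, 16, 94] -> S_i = Random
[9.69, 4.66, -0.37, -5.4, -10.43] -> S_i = 9.69 + -5.03*i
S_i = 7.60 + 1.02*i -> [7.6, 8.62, 9.64, 10.66, 11.68]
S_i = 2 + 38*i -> [2, 40, 78, 116, 154]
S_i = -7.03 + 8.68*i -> [-7.03, 1.65, 10.33, 19.01, 27.69]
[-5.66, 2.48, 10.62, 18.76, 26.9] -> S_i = -5.66 + 8.14*i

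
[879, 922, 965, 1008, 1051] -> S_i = 879 + 43*i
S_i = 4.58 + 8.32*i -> [4.58, 12.9, 21.22, 29.54, 37.86]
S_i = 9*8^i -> [9, 72, 576, 4608, 36864]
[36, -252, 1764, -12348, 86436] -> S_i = 36*-7^i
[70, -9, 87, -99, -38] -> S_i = Random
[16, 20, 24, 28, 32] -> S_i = 16 + 4*i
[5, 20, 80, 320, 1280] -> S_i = 5*4^i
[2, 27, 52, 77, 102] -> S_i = 2 + 25*i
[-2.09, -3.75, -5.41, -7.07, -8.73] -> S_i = -2.09 + -1.66*i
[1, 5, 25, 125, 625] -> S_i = 1*5^i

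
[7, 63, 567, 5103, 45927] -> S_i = 7*9^i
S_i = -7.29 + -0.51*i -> [-7.29, -7.8, -8.31, -8.82, -9.33]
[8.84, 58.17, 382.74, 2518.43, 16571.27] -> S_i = 8.84*6.58^i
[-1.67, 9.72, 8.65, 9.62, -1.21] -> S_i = Random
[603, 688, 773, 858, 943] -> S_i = 603 + 85*i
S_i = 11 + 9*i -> [11, 20, 29, 38, 47]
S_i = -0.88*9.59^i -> [-0.88, -8.44, -80.93, -776.14, -7443.16]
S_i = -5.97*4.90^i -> [-5.97, -29.25, -143.34, -702.36, -3441.59]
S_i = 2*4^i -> [2, 8, 32, 128, 512]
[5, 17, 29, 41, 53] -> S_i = 5 + 12*i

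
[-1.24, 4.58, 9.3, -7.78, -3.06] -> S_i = Random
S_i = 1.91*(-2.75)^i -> [1.91, -5.25, 14.44, -39.72, 109.24]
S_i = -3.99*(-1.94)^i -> [-3.99, 7.74, -15.02, 29.13, -56.52]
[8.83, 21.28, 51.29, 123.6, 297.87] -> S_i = 8.83*2.41^i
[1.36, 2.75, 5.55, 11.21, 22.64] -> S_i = 1.36*2.02^i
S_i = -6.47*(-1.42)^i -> [-6.47, 9.19, -13.05, 18.53, -26.31]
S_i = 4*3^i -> [4, 12, 36, 108, 324]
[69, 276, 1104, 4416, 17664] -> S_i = 69*4^i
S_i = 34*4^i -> [34, 136, 544, 2176, 8704]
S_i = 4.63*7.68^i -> [4.63, 35.56, 273.09, 2097.32, 16107.42]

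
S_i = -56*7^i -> [-56, -392, -2744, -19208, -134456]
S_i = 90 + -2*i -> [90, 88, 86, 84, 82]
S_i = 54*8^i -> [54, 432, 3456, 27648, 221184]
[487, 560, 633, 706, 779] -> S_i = 487 + 73*i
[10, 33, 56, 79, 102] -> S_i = 10 + 23*i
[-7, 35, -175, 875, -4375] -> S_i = -7*-5^i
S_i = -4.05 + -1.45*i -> [-4.05, -5.5, -6.95, -8.4, -9.85]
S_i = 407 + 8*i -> [407, 415, 423, 431, 439]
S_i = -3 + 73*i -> [-3, 70, 143, 216, 289]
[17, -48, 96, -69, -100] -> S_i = Random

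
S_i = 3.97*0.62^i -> [3.97, 2.46, 1.53, 0.95, 0.59]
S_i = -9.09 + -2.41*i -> [-9.09, -11.5, -13.91, -16.32, -18.73]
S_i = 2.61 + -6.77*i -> [2.61, -4.16, -10.93, -17.7, -24.47]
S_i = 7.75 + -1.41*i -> [7.75, 6.34, 4.93, 3.52, 2.11]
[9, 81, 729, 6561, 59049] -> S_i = 9*9^i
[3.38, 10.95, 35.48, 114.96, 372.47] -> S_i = 3.38*3.24^i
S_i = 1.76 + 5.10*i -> [1.76, 6.86, 11.96, 17.06, 22.16]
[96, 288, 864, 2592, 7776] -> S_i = 96*3^i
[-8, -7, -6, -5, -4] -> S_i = -8 + 1*i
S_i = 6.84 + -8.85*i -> [6.84, -2.01, -10.86, -19.71, -28.56]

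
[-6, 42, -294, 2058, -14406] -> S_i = -6*-7^i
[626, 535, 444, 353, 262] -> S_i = 626 + -91*i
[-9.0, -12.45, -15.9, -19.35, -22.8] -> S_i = -9.00 + -3.45*i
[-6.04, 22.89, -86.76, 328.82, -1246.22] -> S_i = -6.04*(-3.79)^i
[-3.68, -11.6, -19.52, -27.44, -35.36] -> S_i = -3.68 + -7.92*i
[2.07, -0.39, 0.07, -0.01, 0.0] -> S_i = 2.07*(-0.19)^i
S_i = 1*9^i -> [1, 9, 81, 729, 6561]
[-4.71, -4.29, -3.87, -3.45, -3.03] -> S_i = -4.71 + 0.42*i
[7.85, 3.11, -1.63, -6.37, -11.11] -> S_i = 7.85 + -4.74*i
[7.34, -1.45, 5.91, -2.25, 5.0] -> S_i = Random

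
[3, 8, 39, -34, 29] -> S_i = Random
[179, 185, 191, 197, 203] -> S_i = 179 + 6*i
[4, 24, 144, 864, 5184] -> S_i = 4*6^i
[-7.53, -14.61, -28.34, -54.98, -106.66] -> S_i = -7.53*1.94^i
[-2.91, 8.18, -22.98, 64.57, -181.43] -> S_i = -2.91*(-2.81)^i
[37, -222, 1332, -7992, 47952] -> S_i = 37*-6^i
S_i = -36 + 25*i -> [-36, -11, 14, 39, 64]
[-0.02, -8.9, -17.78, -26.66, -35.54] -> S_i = -0.02 + -8.88*i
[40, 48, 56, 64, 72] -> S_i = 40 + 8*i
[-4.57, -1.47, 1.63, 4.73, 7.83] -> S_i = -4.57 + 3.10*i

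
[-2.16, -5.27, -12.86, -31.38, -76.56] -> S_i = -2.16*2.44^i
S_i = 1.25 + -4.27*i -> [1.25, -3.02, -7.29, -11.56, -15.83]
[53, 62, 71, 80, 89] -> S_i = 53 + 9*i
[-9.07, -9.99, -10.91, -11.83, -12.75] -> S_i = -9.07 + -0.92*i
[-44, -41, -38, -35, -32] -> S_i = -44 + 3*i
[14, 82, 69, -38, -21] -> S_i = Random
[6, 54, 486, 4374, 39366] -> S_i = 6*9^i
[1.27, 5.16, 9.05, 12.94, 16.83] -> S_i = 1.27 + 3.89*i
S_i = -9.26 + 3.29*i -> [-9.26, -5.97, -2.68, 0.61, 3.9]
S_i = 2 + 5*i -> [2, 7, 12, 17, 22]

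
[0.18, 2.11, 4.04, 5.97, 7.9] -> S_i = 0.18 + 1.93*i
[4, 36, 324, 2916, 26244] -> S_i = 4*9^i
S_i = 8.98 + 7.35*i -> [8.98, 16.33, 23.68, 31.03, 38.38]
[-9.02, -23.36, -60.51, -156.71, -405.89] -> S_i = -9.02*2.59^i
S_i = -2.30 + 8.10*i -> [-2.3, 5.8, 13.9, 22.0, 30.1]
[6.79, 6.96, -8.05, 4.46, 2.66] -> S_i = Random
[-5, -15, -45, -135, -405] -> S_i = -5*3^i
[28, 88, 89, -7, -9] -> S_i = Random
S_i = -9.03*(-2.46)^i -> [-9.03, 22.21, -54.65, 134.43, -330.7]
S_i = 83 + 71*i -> [83, 154, 225, 296, 367]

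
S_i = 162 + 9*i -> [162, 171, 180, 189, 198]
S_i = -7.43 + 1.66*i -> [-7.43, -5.77, -4.11, -2.45, -0.79]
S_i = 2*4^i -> [2, 8, 32, 128, 512]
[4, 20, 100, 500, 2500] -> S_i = 4*5^i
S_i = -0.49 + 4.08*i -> [-0.49, 3.59, 7.67, 11.75, 15.83]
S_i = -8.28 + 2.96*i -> [-8.28, -5.32, -2.36, 0.6, 3.56]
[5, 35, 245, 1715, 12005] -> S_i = 5*7^i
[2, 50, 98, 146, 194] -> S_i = 2 + 48*i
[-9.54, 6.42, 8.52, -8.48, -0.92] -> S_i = Random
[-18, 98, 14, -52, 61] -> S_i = Random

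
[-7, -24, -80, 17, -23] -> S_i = Random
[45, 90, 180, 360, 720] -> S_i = 45*2^i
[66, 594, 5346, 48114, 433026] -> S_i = 66*9^i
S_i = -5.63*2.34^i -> [-5.63, -13.17, -30.83, -72.14, -168.8]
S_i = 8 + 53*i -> [8, 61, 114, 167, 220]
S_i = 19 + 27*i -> [19, 46, 73, 100, 127]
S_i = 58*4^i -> [58, 232, 928, 3712, 14848]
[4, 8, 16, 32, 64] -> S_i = 4*2^i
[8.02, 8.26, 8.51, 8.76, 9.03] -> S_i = 8.02*1.03^i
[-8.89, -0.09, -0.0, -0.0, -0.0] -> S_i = -8.89*0.01^i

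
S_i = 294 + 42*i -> [294, 336, 378, 420, 462]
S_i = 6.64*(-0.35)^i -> [6.64, -2.32, 0.81, -0.28, 0.1]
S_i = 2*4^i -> [2, 8, 32, 128, 512]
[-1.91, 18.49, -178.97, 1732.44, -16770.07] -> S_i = -1.91*(-9.68)^i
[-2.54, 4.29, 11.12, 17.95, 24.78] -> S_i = -2.54 + 6.83*i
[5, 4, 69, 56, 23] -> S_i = Random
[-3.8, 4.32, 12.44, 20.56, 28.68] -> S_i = -3.80 + 8.12*i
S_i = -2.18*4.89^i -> [-2.18, -10.66, -52.13, -254.91, -1246.5]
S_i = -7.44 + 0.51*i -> [-7.44, -6.93, -6.42, -5.91, -5.4]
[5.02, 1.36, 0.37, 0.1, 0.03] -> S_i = 5.02*0.27^i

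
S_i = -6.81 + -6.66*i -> [-6.81, -13.47, -20.13, -26.79, -33.45]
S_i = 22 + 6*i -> [22, 28, 34, 40, 46]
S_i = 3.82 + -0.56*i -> [3.82, 3.26, 2.7, 2.14, 1.58]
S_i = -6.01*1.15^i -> [-6.01, -6.91, -7.95, -9.14, -10.51]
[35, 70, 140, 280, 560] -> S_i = 35*2^i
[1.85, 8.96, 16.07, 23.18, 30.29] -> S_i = 1.85 + 7.11*i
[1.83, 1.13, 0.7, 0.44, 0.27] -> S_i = 1.83*0.62^i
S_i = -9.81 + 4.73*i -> [-9.81, -5.08, -0.35, 4.38, 9.11]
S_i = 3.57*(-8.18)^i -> [3.57, -29.2, 238.88, -1954.02, 15983.85]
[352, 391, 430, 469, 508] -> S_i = 352 + 39*i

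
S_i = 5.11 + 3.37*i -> [5.11, 8.48, 11.85, 15.22, 18.59]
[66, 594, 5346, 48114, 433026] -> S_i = 66*9^i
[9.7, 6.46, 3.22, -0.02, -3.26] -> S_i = 9.70 + -3.24*i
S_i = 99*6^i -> [99, 594, 3564, 21384, 128304]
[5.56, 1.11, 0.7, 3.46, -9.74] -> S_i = Random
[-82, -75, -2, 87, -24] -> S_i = Random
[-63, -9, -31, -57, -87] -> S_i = Random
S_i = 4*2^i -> [4, 8, 16, 32, 64]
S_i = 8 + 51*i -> [8, 59, 110, 161, 212]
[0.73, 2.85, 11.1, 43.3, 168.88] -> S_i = 0.73*3.90^i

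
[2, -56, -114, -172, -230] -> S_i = 2 + -58*i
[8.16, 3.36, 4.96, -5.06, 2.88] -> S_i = Random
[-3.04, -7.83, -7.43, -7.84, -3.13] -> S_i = Random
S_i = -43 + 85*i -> [-43, 42, 127, 212, 297]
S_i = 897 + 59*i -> [897, 956, 1015, 1074, 1133]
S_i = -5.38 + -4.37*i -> [-5.38, -9.75, -14.12, -18.49, -22.86]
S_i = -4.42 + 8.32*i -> [-4.42, 3.9, 12.22, 20.54, 28.86]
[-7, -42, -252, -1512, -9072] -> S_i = -7*6^i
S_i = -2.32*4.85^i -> [-2.32, -11.25, -54.57, -264.68, -1283.67]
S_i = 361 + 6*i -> [361, 367, 373, 379, 385]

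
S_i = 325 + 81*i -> [325, 406, 487, 568, 649]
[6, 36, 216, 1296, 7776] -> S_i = 6*6^i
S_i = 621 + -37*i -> [621, 584, 547, 510, 473]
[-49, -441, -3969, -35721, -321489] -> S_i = -49*9^i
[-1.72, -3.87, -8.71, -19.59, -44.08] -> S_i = -1.72*2.25^i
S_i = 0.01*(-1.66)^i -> [0.01, -0.02, 0.03, -0.05, 0.08]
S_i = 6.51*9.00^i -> [6.51, 58.59, 527.31, 4745.79, 42712.11]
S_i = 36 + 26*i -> [36, 62, 88, 114, 140]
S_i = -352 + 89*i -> [-352, -263, -174, -85, 4]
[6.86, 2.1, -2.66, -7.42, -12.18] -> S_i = 6.86 + -4.76*i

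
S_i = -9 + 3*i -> [-9, -6, -3, 0, 3]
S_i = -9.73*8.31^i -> [-9.73, -80.86, -671.92, -5583.62, -46399.89]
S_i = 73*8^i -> [73, 584, 4672, 37376, 299008]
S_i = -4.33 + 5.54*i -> [-4.33, 1.21, 6.75, 12.29, 17.83]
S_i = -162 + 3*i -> [-162, -159, -156, -153, -150]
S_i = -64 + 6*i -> [-64, -58, -52, -46, -40]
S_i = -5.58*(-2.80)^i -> [-5.58, 15.62, -43.75, 122.49, -342.98]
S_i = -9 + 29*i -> [-9, 20, 49, 78, 107]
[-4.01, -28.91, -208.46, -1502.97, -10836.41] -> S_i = -4.01*7.21^i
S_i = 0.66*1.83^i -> [0.66, 1.21, 2.21, 4.04, 7.4]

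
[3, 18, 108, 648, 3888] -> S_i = 3*6^i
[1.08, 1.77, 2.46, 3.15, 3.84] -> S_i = 1.08 + 0.69*i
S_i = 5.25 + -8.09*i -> [5.25, -2.84, -10.93, -19.02, -27.11]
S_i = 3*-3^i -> [3, -9, 27, -81, 243]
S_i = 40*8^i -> [40, 320, 2560, 20480, 163840]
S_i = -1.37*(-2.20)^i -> [-1.37, 3.01, -6.63, 14.59, -32.09]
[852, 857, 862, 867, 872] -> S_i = 852 + 5*i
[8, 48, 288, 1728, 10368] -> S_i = 8*6^i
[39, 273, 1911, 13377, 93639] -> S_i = 39*7^i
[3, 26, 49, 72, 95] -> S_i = 3 + 23*i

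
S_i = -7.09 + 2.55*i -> [-7.09, -4.54, -1.99, 0.56, 3.11]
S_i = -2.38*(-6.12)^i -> [-2.38, 14.57, -89.14, 545.55, -3338.74]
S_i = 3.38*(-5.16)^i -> [3.38, -17.44, 89.99, -464.37, 2396.16]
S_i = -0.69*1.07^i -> [-0.69, -0.74, -0.79, -0.85, -0.9]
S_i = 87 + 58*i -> [87, 145, 203, 261, 319]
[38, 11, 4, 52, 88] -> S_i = Random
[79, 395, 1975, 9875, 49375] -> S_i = 79*5^i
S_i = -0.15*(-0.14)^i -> [-0.15, 0.02, -0.0, 0.0, -0.0]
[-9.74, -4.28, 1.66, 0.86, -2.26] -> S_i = Random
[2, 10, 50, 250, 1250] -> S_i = 2*5^i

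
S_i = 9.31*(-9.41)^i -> [9.31, -87.61, 824.38, -7757.44, 72997.53]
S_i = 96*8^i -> [96, 768, 6144, 49152, 393216]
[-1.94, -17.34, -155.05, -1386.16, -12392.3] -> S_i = -1.94*8.94^i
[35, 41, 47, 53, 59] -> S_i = 35 + 6*i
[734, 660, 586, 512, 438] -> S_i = 734 + -74*i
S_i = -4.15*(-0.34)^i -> [-4.15, 1.41, -0.48, 0.16, -0.06]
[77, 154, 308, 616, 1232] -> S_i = 77*2^i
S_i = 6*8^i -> [6, 48, 384, 3072, 24576]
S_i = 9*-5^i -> [9, -45, 225, -1125, 5625]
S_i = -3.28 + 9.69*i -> [-3.28, 6.41, 16.1, 25.79, 35.48]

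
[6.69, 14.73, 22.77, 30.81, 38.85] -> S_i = 6.69 + 8.04*i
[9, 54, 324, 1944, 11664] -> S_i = 9*6^i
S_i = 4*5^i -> [4, 20, 100, 500, 2500]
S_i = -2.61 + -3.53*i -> [-2.61, -6.14, -9.67, -13.2, -16.73]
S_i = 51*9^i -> [51, 459, 4131, 37179, 334611]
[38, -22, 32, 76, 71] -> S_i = Random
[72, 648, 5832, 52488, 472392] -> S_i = 72*9^i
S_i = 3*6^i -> [3, 18, 108, 648, 3888]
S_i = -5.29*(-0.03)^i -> [-5.29, 0.16, -0.0, 0.0, -0.0]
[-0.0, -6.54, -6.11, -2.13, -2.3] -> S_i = Random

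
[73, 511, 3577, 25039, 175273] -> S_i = 73*7^i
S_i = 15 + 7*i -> [15, 22, 29, 36, 43]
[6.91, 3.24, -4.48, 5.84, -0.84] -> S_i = Random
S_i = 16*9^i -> [16, 144, 1296, 11664, 104976]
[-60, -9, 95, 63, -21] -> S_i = Random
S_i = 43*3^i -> [43, 129, 387, 1161, 3483]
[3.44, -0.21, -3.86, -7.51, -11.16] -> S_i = 3.44 + -3.65*i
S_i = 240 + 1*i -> [240, 241, 242, 243, 244]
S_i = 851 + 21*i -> [851, 872, 893, 914, 935]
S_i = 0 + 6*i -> [0, 6, 12, 18, 24]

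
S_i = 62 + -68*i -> [62, -6, -74, -142, -210]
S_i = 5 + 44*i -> [5, 49, 93, 137, 181]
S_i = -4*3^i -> [-4, -12, -36, -108, -324]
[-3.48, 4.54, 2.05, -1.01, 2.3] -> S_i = Random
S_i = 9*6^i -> [9, 54, 324, 1944, 11664]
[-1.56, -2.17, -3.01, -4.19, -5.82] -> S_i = -1.56*1.39^i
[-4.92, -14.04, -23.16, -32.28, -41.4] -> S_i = -4.92 + -9.12*i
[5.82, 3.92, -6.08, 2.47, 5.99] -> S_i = Random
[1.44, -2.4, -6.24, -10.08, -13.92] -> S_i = 1.44 + -3.84*i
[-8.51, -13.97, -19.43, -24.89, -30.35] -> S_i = -8.51 + -5.46*i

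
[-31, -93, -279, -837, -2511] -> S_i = -31*3^i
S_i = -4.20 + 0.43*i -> [-4.2, -3.77, -3.34, -2.91, -2.48]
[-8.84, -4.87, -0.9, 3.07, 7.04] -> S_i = -8.84 + 3.97*i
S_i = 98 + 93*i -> [98, 191, 284, 377, 470]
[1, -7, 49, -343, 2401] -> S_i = 1*-7^i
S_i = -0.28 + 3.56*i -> [-0.28, 3.28, 6.84, 10.4, 13.96]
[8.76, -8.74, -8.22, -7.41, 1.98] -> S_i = Random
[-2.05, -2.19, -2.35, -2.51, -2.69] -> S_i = -2.05*1.07^i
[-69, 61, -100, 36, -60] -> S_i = Random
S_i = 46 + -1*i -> [46, 45, 44, 43, 42]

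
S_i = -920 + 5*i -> [-920, -915, -910, -905, -900]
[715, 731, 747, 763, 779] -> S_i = 715 + 16*i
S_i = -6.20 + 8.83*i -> [-6.2, 2.63, 11.46, 20.29, 29.12]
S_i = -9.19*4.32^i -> [-9.19, -39.7, -171.51, -740.91, -3200.74]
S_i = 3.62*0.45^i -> [3.62, 1.63, 0.73, 0.33, 0.15]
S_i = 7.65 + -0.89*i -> [7.65, 6.76, 5.87, 4.98, 4.09]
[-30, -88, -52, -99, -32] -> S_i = Random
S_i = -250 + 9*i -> [-250, -241, -232, -223, -214]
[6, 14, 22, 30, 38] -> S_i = 6 + 8*i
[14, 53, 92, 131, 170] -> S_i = 14 + 39*i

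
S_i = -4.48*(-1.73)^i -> [-4.48, 7.75, -13.41, 23.2, -40.13]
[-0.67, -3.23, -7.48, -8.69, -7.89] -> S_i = Random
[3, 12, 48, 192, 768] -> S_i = 3*4^i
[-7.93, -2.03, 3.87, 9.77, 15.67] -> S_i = -7.93 + 5.90*i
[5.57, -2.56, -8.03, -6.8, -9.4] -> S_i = Random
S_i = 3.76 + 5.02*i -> [3.76, 8.78, 13.8, 18.82, 23.84]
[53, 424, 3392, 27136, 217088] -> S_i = 53*8^i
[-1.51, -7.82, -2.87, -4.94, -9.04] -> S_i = Random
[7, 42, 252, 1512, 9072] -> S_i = 7*6^i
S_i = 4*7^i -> [4, 28, 196, 1372, 9604]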